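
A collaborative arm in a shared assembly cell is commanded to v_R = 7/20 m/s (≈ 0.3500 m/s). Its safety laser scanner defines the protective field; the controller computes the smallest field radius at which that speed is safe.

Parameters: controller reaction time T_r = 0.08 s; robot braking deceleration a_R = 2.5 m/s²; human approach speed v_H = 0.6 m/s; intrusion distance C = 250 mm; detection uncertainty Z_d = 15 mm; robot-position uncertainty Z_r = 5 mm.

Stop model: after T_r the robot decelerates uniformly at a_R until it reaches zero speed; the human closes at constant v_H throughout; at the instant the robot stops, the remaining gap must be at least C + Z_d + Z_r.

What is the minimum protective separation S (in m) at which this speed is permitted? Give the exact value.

S_min = 909/2000 m = 0.4545 m

T_s = v_R/a_R = (7/20)/(5/2) = 0.1400 s
robot covers v_R·T_r = 0.3500·0.0800 = 0.0280 m before braking
braking distance = 0.3500²/(2·2.5000) = 0.0245 m
human over T_r+T_s: 0.6000·(0.0800+0.1400) = 0.1320 m
residual clearance needed = 0.2500+0.0150+0.0050 = 0.2700 m
S_min ≈ 0.0280+0.0245+0.1320+0.2700  ⇒  S_min = 909/2000 m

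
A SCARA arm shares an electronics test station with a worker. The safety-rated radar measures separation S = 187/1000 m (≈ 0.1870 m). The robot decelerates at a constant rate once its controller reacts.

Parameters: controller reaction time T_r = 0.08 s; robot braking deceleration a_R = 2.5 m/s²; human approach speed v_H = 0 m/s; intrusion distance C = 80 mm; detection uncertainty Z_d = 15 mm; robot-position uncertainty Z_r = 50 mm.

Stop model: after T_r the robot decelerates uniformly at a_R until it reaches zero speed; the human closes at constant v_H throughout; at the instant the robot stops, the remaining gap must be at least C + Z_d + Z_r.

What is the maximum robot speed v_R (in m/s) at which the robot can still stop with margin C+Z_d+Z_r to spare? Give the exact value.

v_R_max = 3/10 m/s = 0.3000 m/s

at the boundary: (1/5)·v² + (2/25)·v + (-21/500) = 0
  disc = (2/25)² − 4·(1/5)·(-21/500) = 1/25 ; √disc = 1/5
  v_R = (−(2/25) + 1/5) / (2·(1/5)) = 3/10 m/s
check:
braking lasts T_s = (3/10)/(5/2) = 0.1200 s
robot in T_r: 0.3000·0.0800 = 0.0240 m
robot covers 0.3000·0.1200 − ½·2.5000·0.1200² = 0.0180 m while stopping
human over T_r+T_s: 0.0000·(0.0800+0.1200) = 0.0000 m
C+Z_d+Z_r = 0.0800+0.0150+0.0500 = 0.1450 m
sum ≈ 0.0240+0.0180+0.0000+0.1450 ≈ 0.1870 m = S ✓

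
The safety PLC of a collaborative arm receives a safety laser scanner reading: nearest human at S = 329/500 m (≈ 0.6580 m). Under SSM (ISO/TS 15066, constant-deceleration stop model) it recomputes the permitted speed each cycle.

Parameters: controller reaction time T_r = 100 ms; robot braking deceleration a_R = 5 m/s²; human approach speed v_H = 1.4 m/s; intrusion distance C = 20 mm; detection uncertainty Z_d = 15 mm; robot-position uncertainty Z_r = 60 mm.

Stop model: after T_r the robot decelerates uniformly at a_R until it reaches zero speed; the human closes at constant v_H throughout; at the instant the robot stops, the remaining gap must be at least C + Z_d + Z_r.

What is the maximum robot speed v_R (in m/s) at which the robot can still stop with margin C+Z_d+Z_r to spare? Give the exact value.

quadratic (1/10)·v² + (19/50)·v + (-423/1000) = 0
  disc = (19/50)² − 4·(1/10)·(-423/1000) = 196/625 ; √disc = 14/25
  v_R = (−(19/50) + 14/25) / (2·(1/10)) = 9/10 m/s
check:
T_s = v_R/a_R = (9/10)/5 = 0.1800 s
robot in T_r: 0.9000·0.1000 = 0.0900 m
robot covers 0.9000·0.1800 − ½·5.0000·0.1800² = 0.0810 m while stopping
human over T_r+T_s: 1.4000·(0.1000+0.1800) = 0.3920 m
residual clearance needed = 0.0200+0.0150+0.0600 = 0.0950 m
sum ≈ 0.0900+0.0810+0.3920+0.0950 ≈ 0.6580 m = S ✓

v_R_max = 9/10 m/s = 0.9000 m/s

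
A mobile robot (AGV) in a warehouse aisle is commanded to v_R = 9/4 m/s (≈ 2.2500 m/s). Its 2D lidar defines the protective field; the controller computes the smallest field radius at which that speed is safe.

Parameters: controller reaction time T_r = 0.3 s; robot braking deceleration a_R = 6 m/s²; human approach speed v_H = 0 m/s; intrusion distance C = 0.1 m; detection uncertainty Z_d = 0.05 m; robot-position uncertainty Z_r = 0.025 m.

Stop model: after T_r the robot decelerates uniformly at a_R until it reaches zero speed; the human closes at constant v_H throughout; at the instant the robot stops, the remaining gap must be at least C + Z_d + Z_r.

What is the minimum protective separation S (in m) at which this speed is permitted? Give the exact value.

stop time T_s = (9/4)/6 = 0.3750 s
robot in T_r: 2.2500·0.3000 = 0.6750 m
robot under decel: 2.2500²/(2·6.0000) = 0.4219 m
human over T_r+T_s: 0.0000·(0.3000+0.3750) = 0.0000 m
margins: 0.1000+0.0500+0.0250 = 0.1750 m
S_min ≈ 0.6750+0.4219+0.0000+0.1750  ⇒  S_min = 407/320 m

S_min = 407/320 m = 1.2719 m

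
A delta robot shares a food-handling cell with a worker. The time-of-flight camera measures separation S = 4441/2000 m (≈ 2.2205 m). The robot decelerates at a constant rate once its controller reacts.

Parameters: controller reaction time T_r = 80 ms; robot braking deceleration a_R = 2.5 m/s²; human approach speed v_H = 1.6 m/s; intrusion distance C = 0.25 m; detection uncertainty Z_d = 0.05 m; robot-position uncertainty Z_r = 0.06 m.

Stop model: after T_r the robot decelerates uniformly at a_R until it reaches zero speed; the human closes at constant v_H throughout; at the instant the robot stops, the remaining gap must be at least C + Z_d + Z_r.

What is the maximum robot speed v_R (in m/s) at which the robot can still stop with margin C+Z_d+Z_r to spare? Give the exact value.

v_R_max = 33/20 m/s = 1.6500 m/s

collect terms ⇒ (1/5)·v_R² + (18/25)·v_R + (-693/400) = 0
  disc = (18/25)² − 4·(1/5)·(-693/400) = 4761/2500 ; √disc = 69/50
  v_R = (−(18/25) + 69/50) / (2·(1/5)) = 33/20 m/s
check:
braking lasts T_s = (33/20)/(5/2) = 0.6600 s
robot covers v_R·T_r = 1.6500·0.0800 = 0.1320 m before braking
braking distance = 1.6500²/(2·2.5000) = 0.5445 m
person approaches 1.6000·(0.0800+0.6600) = 1.1840 m
margins: 0.2500+0.0500+0.0600 = 0.3600 m
sum ≈ 0.1320+0.5445+1.1840+0.3600 ≈ 2.2205 m = S ✓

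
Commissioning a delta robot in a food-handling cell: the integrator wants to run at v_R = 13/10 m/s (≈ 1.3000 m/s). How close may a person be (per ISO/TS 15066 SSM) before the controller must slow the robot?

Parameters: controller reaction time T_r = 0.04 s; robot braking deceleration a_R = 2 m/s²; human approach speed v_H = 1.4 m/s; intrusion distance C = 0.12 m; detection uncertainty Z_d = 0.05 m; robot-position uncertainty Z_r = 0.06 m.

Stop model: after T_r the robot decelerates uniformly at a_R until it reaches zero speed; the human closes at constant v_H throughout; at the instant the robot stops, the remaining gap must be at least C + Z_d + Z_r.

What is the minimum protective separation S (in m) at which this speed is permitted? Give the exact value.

S_min = 3341/2000 m = 1.6705 m

braking lasts T_s = (13/10)/2 = 0.6500 s
robot covers v_R·T_r = 1.3000·0.0400 = 0.0520 m before braking
braking distance = 1.3000²/(2·2.0000) = 0.4225 m
human closes 1.4000·0.6900 = 0.9660 m
residual clearance needed = 0.1200+0.0500+0.0600 = 0.2300 m
S_min ≈ 0.0520+0.4225+0.9660+0.2300  ⇒  S_min = 3341/2000 m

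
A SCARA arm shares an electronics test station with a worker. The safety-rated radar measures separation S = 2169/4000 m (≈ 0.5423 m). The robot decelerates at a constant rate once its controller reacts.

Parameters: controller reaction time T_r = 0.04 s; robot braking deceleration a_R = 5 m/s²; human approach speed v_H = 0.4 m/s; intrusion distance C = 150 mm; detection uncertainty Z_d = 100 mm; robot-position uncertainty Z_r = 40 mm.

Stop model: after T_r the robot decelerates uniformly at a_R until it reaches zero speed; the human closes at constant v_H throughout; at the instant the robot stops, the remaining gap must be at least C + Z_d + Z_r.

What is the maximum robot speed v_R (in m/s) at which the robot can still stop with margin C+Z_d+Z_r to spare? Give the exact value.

quadratic (1/10)·v² + (3/25)·v + (-189/800) = 0
  disc = (3/25)² − 4·(1/10)·(-189/800) = 1089/10000 ; √disc = 33/100
  v_R = (−(3/25) + 33/100) / (2·(1/10)) = 21/20 m/s
check:
stop time T_s = (21/20)/5 = 0.2100 s
robot in T_r: 1.0500·0.0400 = 0.0420 m
robot under decel: 1.0500²/(2·5.0000) = 0.1103 m
person approaches 0.4000·(0.0400+0.2100) = 0.1000 m
C+Z_d+Z_r = 0.1500+0.1000+0.0400 = 0.2900 m
sum ≈ 0.0420+0.1103+0.1000+0.2900 ≈ 0.5423 m = S ✓

v_R_max = 21/20 m/s = 1.0500 m/s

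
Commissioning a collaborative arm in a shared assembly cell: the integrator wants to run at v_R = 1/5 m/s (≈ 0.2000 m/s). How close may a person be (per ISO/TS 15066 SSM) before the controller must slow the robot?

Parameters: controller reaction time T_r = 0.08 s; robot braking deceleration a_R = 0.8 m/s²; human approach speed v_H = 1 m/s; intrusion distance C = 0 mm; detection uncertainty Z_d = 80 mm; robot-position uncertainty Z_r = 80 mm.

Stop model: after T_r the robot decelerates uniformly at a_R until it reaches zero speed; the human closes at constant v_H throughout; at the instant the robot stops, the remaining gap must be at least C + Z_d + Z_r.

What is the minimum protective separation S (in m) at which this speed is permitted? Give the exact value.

T_s = v_R/a_R = (1/5)/(4/5) = 0.2500 s
robot covers v_R·T_r = 0.2000·0.0800 = 0.0160 m before braking
braking distance = 0.2000²/(2·0.8000) = 0.0250 m
human closes 1.0000·0.3300 = 0.3300 m
C+Z_d+Z_r = 0.0000+0.0800+0.0800 = 0.1600 m
S_min ≈ 0.0160+0.0250+0.3300+0.1600  ⇒  S_min = 531/1000 m

S_min = 531/1000 m = 0.5310 m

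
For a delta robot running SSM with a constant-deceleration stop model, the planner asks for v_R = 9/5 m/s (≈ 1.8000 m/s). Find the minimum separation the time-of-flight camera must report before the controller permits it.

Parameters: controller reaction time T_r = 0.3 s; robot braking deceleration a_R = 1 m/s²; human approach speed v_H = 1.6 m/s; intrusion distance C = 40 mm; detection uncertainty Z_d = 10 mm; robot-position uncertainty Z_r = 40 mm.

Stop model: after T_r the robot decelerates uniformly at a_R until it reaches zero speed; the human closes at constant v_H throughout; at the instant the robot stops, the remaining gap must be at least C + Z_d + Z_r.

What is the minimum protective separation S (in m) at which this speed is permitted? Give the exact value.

S_min = 561/100 m = 5.6100 m

T_s = v_R/a_R = (9/5)/1 = 1.8000 s
robot in T_r: 1.8000·0.3000 = 0.5400 m
robot under decel: 1.8000²/(2·1.0000) = 1.6200 m
human over T_r+T_s: 1.6000·(0.3000+1.8000) = 3.3600 m
residual clearance needed = 0.0400+0.0100+0.0400 = 0.0900 m
S_min ≈ 0.5400+1.6200+3.3600+0.0900  ⇒  S_min = 561/100 m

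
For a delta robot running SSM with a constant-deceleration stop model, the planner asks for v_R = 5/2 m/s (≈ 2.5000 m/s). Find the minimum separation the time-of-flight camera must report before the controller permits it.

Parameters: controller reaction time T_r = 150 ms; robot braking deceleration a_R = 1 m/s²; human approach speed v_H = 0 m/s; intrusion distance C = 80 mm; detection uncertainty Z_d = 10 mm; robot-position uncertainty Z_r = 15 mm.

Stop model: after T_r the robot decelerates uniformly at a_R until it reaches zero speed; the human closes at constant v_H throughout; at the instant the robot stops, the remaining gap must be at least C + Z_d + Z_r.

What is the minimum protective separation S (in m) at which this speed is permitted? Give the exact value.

S_min = 721/200 m = 3.6050 m

stop time T_s = (5/2)/1 = 2.5000 s
robot covers v_R·T_r = 2.5000·0.1500 = 0.3750 m before braking
braking distance = 2.5000²/(2·1.0000) = 3.1250 m
human closes 0.0000·2.6500 = 0.0000 m
C+Z_d+Z_r = 0.0800+0.0100+0.0150 = 0.1050 m
S_min ≈ 0.3750+3.1250+0.0000+0.1050  ⇒  S_min = 721/200 m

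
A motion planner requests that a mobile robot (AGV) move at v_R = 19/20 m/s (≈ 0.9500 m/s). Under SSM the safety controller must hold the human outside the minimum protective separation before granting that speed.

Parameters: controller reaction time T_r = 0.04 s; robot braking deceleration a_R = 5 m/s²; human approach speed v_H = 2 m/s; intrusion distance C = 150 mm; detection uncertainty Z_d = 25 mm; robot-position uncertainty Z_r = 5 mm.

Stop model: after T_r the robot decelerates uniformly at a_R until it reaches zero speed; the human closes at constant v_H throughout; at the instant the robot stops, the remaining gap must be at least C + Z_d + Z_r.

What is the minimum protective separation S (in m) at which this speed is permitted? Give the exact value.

S_min = 3073/4000 m = 0.7682 m

stop time T_s = (19/20)/5 = 0.1900 s
reaction-phase robot travel = 0.9500·0.0400 = 0.0380 m
braking distance = 0.9500²/(2·5.0000) = 0.0902 m
human over T_r+T_s: 2.0000·(0.0400+0.1900) = 0.4600 m
residual clearance needed = 0.1500+0.0250+0.0050 = 0.1800 m
S_min ≈ 0.0380+0.0902+0.4600+0.1800  ⇒  S_min = 3073/4000 m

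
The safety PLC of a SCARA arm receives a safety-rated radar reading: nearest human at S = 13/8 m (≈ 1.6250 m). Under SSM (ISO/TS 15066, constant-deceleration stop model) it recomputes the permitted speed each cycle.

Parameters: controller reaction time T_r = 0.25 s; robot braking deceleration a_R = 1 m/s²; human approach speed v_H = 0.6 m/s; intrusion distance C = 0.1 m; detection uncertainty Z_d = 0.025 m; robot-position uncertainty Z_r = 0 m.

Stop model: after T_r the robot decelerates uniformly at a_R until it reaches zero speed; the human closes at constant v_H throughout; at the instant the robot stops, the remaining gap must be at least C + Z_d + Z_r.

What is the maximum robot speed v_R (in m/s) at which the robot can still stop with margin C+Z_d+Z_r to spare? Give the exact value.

at the boundary: (1/2)·v² + (17/20)·v + (-27/20) = 0
  disc = (17/20)² − 4·(1/2)·(-27/20) = 1369/400 ; √disc = 37/20
  v_R = (−(17/20) + 37/20) / (2·(1/2)) = 1 m/s
check:
stop time T_s = 1/1 = 1.0000 s
robot in T_r: 1.0000·0.2500 = 0.2500 m
robot covers 1.0000·1.0000 − ½·1.0000·1.0000² = 0.5000 m while stopping
human closes 0.6000·1.2500 = 0.7500 m
C+Z_d+Z_r = 0.1000+0.0250+0.0000 = 0.1250 m
sum ≈ 0.2500+0.5000+0.7500+0.1250 ≈ 1.6250 m = S ✓

v_R_max = 1 m/s = 1.0000 m/s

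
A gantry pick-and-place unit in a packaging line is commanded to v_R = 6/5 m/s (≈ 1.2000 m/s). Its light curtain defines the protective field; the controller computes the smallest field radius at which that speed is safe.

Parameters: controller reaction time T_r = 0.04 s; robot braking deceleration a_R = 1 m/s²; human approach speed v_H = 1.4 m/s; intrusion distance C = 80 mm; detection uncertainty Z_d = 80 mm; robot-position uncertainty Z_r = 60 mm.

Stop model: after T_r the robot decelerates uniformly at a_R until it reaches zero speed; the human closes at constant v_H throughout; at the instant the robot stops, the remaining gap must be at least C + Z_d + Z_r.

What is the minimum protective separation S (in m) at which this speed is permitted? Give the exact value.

S_min = 681/250 m = 2.7240 m

stop time T_s = (6/5)/1 = 1.2000 s
reaction-phase robot travel = 1.2000·0.0400 = 0.0480 m
robot covers 1.2000·1.2000 − ½·1.0000·1.2000² = 0.7200 m while stopping
human closes 1.4000·1.2400 = 1.7360 m
margins: 0.0800+0.0800+0.0600 = 0.2200 m
S_min ≈ 0.0480+0.7200+1.7360+0.2200  ⇒  S_min = 681/250 m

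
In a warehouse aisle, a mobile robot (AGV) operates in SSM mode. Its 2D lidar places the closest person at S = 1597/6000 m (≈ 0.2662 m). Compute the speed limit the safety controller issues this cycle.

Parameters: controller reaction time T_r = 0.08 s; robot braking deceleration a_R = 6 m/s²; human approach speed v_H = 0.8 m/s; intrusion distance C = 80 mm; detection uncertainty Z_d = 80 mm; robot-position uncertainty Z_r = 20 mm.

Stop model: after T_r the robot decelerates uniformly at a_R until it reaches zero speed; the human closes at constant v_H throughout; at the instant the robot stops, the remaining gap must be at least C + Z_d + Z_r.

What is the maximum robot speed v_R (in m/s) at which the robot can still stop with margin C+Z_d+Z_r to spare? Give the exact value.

v_R_max = 1/10 m/s = 0.1000 m/s

quadratic (1/12)·v² + (16/75)·v + (-133/6000) = 0
  disc = (16/75)² − 4·(1/12)·(-133/6000) = 529/10000 ; √disc = 23/100
  v_R = (−(16/75) + 23/100) / (2·(1/12)) = 1/10 m/s
check:
T_s = v_R/a_R = (1/10)/6 = 0.0167 s
robot covers v_R·T_r = 0.1000·0.0800 = 0.0080 m before braking
braking distance = 0.1000²/(2·6.0000) = 0.0008 m
person approaches 0.8000·(0.0800+0.0167) = 0.0773 m
C+Z_d+Z_r = 0.0800+0.0800+0.0200 = 0.1800 m
sum ≈ 0.0080+0.0008+0.0773+0.1800 ≈ 0.2662 m = S ✓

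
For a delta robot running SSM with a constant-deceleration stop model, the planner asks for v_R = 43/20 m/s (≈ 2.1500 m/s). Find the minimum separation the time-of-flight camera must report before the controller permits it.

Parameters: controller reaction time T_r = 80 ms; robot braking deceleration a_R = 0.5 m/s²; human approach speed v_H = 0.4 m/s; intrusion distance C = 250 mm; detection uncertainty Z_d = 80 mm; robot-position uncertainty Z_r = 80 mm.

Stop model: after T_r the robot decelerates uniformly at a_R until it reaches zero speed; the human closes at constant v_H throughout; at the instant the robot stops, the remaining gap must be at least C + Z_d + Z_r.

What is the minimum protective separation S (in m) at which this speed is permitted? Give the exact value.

braking lasts T_s = (43/20)/(1/2) = 4.3000 s
robot in T_r: 2.1500·0.0800 = 0.1720 m
robot covers 2.1500·4.3000 − ½·0.5000·4.3000² = 4.6225 m while stopping
human over T_r+T_s: 0.4000·(0.0800+4.3000) = 1.7520 m
margins: 0.2500+0.0800+0.0800 = 0.4100 m
S_min ≈ 0.1720+4.6225+1.7520+0.4100  ⇒  S_min = 13913/2000 m

S_min = 13913/2000 m = 6.9565 m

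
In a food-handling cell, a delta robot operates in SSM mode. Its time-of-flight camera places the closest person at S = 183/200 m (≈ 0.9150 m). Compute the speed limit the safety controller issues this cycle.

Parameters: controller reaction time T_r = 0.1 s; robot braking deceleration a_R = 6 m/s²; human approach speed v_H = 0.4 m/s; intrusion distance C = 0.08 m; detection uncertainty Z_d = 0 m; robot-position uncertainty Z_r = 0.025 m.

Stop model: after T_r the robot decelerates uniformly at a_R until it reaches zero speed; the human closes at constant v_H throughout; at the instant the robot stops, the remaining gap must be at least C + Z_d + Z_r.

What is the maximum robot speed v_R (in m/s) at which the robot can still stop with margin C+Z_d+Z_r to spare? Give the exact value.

v_R_max = 11/5 m/s = 2.2000 m/s

at the boundary: (1/12)·v² + (1/6)·v + (-77/100) = 0
  disc = (1/6)² − 4·(1/12)·(-77/100) = 64/225 ; √disc = 8/15
  v_R = (−(1/6) + 8/15) / (2·(1/12)) = 11/5 m/s
check:
T_s = v_R/a_R = (11/5)/6 = 0.3667 s
robot in T_r: 2.2000·0.1000 = 0.2200 m
braking distance = 2.2000²/(2·6.0000) = 0.4033 m
human over T_r+T_s: 0.4000·(0.1000+0.3667) = 0.1867 m
C+Z_d+Z_r = 0.0800+0.0000+0.0250 = 0.1050 m
sum ≈ 0.2200+0.4033+0.1867+0.1050 ≈ 0.9150 m = S ✓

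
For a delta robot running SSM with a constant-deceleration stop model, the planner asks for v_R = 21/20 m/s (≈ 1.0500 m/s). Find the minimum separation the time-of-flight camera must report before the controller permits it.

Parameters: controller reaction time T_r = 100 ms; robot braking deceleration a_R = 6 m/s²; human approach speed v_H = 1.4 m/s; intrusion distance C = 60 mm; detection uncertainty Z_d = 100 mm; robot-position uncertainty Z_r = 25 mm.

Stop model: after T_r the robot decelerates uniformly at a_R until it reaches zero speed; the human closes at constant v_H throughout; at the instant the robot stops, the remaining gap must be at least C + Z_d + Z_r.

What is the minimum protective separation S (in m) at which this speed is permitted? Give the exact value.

stop time T_s = (21/20)/6 = 0.1750 s
reaction-phase robot travel = 1.0500·0.1000 = 0.1050 m
braking distance = 1.0500²/(2·6.0000) = 0.0919 m
human over T_r+T_s: 1.4000·(0.1000+0.1750) = 0.3850 m
residual clearance needed = 0.0600+0.1000+0.0250 = 0.1850 m
S_min ≈ 0.1050+0.0919+0.3850+0.1850  ⇒  S_min = 1227/1600 m

S_min = 1227/1600 m = 0.7669 m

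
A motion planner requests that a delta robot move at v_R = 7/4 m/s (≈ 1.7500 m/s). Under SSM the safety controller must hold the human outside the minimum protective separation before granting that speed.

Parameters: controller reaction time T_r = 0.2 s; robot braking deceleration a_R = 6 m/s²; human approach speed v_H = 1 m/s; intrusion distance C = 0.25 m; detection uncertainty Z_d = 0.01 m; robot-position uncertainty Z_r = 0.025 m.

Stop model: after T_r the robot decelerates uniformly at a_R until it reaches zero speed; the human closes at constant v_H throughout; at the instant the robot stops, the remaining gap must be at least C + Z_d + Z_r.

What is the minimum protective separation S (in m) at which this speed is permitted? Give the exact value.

S_min = 2211/1600 m = 1.3819 m

braking lasts T_s = (7/4)/6 = 0.2917 s
robot covers v_R·T_r = 1.7500·0.2000 = 0.3500 m before braking
robot covers 1.7500·0.2917 − ½·6.0000·0.2917² = 0.2552 m while stopping
human closes 1.0000·0.4917 = 0.4917 m
residual clearance needed = 0.2500+0.0100+0.0250 = 0.2850 m
S_min ≈ 0.3500+0.2552+0.4917+0.2850  ⇒  S_min = 2211/1600 m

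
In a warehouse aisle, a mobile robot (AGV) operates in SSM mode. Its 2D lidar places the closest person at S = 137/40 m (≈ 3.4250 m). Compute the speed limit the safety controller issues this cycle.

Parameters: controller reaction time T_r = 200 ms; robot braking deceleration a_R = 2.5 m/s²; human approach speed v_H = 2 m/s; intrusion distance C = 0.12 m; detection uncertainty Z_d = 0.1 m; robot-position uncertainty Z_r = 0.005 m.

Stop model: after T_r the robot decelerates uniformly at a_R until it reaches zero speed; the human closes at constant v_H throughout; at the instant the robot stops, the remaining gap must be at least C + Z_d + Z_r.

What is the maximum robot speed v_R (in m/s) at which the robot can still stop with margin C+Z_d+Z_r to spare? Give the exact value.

v_R_max = 2 m/s = 2.0000 m/s

quadratic (1/5)·v² + (1)·v + (-14/5) = 0
  disc = (1)² − 4·(1/5)·(-14/5) = 81/25 ; √disc = 9/5
  v_R = (−(1) + 9/5) / (2·(1/5)) = 2 m/s
check:
braking lasts T_s = 2/(5/2) = 0.8000 s
reaction-phase robot travel = 2.0000·0.2000 = 0.4000 m
braking distance = 2.0000²/(2·2.5000) = 0.8000 m
person approaches 2.0000·(0.2000+0.8000) = 2.0000 m
C+Z_d+Z_r = 0.1200+0.1000+0.0050 = 0.2250 m
sum ≈ 0.4000+0.8000+2.0000+0.2250 ≈ 3.4250 m = S ✓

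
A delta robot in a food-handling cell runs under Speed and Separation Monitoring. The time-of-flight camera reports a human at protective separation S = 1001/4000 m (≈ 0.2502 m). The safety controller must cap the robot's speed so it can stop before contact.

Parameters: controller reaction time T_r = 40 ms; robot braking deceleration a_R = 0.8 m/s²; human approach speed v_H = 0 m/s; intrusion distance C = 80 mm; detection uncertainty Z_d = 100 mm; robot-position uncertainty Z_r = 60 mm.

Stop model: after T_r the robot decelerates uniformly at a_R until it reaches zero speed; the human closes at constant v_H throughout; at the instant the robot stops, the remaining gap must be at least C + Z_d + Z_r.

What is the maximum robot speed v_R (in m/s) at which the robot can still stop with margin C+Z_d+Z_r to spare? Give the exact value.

v_R_max = 1/10 m/s = 0.1000 m/s

collect terms ⇒ (5/8)·v_R² + (1/25)·v_R + (-41/4000) = 0
  disc = (1/25)² − 4·(5/8)·(-41/4000) = 1089/40000 ; √disc = 33/200
  v_R = (−(1/25) + 33/200) / (2·(5/8)) = 1/10 m/s
check:
braking lasts T_s = (1/10)/(4/5) = 0.1250 s
reaction-phase robot travel = 0.1000·0.0400 = 0.0040 m
robot under decel: 0.1000²/(2·0.8000) = 0.0063 m
human closes 0.0000·0.1650 = 0.0000 m
margins: 0.0800+0.1000+0.0600 = 0.2400 m
sum ≈ 0.0040+0.0063+0.0000+0.2400 ≈ 0.2502 m = S ✓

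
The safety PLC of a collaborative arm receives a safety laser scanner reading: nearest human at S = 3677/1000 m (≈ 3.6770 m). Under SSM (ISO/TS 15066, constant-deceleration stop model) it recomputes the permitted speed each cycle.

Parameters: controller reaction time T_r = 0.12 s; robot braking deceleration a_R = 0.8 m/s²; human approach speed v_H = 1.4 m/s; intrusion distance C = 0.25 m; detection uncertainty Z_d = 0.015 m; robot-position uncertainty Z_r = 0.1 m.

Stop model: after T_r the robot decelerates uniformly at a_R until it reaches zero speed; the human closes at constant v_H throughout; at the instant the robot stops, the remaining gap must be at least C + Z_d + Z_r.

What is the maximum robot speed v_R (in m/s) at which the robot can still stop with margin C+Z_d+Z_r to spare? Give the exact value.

v_R_max = 6/5 m/s = 1.2000 m/s

collect terms ⇒ (5/8)·v_R² + (187/100)·v_R + (-393/125) = 0
  disc = (187/100)² − 4·(5/8)·(-393/125) = 113569/10000 ; √disc = 337/100
  v_R = (−(187/100) + 337/100) / (2·(5/8)) = 6/5 m/s
check:
T_s = v_R/a_R = (6/5)/(4/5) = 1.5000 s
robot covers v_R·T_r = 1.2000·0.1200 = 0.1440 m before braking
braking distance = 1.2000²/(2·0.8000) = 0.9000 m
human over T_r+T_s: 1.4000·(0.1200+1.5000) = 2.2680 m
residual clearance needed = 0.2500+0.0150+0.1000 = 0.3650 m
sum ≈ 0.1440+0.9000+2.2680+0.3650 ≈ 3.6770 m = S ✓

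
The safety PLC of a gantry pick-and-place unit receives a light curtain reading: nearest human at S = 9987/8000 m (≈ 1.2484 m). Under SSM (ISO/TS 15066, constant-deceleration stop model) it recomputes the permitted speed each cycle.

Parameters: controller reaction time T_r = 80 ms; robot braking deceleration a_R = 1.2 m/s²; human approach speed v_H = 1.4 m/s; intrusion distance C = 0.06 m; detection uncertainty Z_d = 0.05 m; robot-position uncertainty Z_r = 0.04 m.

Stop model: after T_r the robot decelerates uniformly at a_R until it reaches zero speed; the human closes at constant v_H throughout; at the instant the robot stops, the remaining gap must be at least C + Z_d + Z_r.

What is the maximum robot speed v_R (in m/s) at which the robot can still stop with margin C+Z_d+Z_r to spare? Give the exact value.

at the boundary: (5/12)·v² + (187/150)·v + (-7891/8000) = 0
  disc = (187/150)² − 4·(5/12)·(-7891/8000) = 1151329/360000 ; √disc = 1073/600
  v_R = (−(187/150) + 1073/600) / (2·(5/12)) = 13/20 m/s
check:
stop time T_s = (13/20)/(6/5) = 0.5417 s
reaction-phase robot travel = 0.6500·0.0800 = 0.0520 m
robot under decel: 0.6500²/(2·1.2000) = 0.1760 m
person approaches 1.4000·(0.0800+0.5417) = 0.8703 m
C+Z_d+Z_r = 0.0600+0.0500+0.0400 = 0.1500 m
sum ≈ 0.0520+0.1760+0.8703+0.1500 ≈ 1.2484 m = S ✓

v_R_max = 13/20 m/s = 0.6500 m/s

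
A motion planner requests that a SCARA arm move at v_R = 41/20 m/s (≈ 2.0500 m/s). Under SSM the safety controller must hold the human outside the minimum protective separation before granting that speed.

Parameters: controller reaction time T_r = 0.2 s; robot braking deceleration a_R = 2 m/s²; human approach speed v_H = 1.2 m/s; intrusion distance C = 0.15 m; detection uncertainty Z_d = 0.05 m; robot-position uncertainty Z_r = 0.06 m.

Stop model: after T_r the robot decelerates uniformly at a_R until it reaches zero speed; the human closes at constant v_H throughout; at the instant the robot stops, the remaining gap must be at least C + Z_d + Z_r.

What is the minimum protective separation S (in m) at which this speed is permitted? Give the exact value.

S_min = 1021/320 m = 3.1906 m

stop time T_s = (41/20)/2 = 1.0250 s
robot covers v_R·T_r = 2.0500·0.2000 = 0.4100 m before braking
braking distance = 2.0500²/(2·2.0000) = 1.0506 m
human over T_r+T_s: 1.2000·(0.2000+1.0250) = 1.4700 m
C+Z_d+Z_r = 0.1500+0.0500+0.0600 = 0.2600 m
S_min ≈ 0.4100+1.0506+1.4700+0.2600  ⇒  S_min = 1021/320 m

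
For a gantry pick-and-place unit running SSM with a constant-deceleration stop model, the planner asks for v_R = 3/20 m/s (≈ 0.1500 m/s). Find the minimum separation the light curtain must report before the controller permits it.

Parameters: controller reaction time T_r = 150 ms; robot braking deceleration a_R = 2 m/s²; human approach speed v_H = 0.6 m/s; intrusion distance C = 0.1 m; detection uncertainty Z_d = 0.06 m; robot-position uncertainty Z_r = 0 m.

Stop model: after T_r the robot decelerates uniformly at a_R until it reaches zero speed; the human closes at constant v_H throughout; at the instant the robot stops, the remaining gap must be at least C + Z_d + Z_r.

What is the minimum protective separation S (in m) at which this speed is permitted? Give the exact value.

S_min = 517/1600 m = 0.3231 m

stop time T_s = (3/20)/2 = 0.0750 s
reaction-phase robot travel = 0.1500·0.1500 = 0.0225 m
robot covers 0.1500·0.0750 − ½·2.0000·0.0750² = 0.0056 m while stopping
person approaches 0.6000·(0.1500+0.0750) = 0.1350 m
C+Z_d+Z_r = 0.1000+0.0600+0.0000 = 0.1600 m
S_min ≈ 0.0225+0.0056+0.1350+0.1600  ⇒  S_min = 517/1600 m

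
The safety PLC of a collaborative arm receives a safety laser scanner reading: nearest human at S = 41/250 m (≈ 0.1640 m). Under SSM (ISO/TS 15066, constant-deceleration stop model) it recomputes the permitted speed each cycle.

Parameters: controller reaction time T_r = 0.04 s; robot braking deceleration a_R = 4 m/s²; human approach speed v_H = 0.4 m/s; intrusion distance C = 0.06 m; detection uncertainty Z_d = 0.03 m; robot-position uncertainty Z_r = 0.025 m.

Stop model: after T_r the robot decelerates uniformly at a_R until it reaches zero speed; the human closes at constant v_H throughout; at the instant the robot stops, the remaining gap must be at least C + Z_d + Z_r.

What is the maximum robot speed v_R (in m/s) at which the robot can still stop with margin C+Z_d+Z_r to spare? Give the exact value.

quadratic (1/8)·v² + (7/50)·v + (-33/1000) = 0
  disc = (7/50)² − 4·(1/8)·(-33/1000) = 361/10000 ; √disc = 19/100
  v_R = (−(7/50) + 19/100) / (2·(1/8)) = 1/5 m/s
check:
stop time T_s = (1/5)/4 = 0.0500 s
robot in T_r: 0.2000·0.0400 = 0.0080 m
robot covers 0.2000·0.0500 − ½·4.0000·0.0500² = 0.0050 m while stopping
human closes 0.4000·0.0900 = 0.0360 m
C+Z_d+Z_r = 0.0600+0.0300+0.0250 = 0.1150 m
sum ≈ 0.0080+0.0050+0.0360+0.1150 ≈ 0.1640 m = S ✓

v_R_max = 1/5 m/s = 0.2000 m/s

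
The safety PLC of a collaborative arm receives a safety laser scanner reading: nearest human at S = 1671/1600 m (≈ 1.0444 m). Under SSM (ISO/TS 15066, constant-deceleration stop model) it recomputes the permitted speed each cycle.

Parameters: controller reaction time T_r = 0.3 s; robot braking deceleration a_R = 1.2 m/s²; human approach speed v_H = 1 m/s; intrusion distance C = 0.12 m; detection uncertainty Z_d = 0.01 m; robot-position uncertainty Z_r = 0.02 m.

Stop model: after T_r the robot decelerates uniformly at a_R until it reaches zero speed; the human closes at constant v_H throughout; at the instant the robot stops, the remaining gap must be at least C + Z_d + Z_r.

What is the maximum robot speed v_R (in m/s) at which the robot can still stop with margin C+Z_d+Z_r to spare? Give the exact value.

at the boundary: (5/12)·v² + (17/15)·v + (-951/1600) = 0
  disc = (17/15)² − 4·(5/12)·(-951/1600) = 32761/14400 ; √disc = 181/120
  v_R = (−(17/15) + 181/120) / (2·(5/12)) = 9/20 m/s
check:
braking lasts T_s = (9/20)/(6/5) = 0.3750 s
robot covers v_R·T_r = 0.4500·0.3000 = 0.1350 m before braking
braking distance = 0.4500²/(2·1.2000) = 0.0844 m
human closes 1.0000·0.6750 = 0.6750 m
C+Z_d+Z_r = 0.1200+0.0100+0.0200 = 0.1500 m
sum ≈ 0.1350+0.0844+0.6750+0.1500 ≈ 1.0444 m = S ✓

v_R_max = 9/20 m/s = 0.4500 m/s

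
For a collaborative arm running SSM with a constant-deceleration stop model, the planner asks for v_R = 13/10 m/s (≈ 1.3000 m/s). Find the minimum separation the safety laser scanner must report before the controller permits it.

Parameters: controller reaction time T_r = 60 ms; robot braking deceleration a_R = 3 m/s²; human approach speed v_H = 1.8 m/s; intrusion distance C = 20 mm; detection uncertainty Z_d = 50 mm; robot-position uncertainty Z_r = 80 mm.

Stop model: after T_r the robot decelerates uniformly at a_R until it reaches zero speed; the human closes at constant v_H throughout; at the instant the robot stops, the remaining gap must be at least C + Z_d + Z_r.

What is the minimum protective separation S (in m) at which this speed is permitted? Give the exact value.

T_s = v_R/a_R = (13/10)/3 = 0.4333 s
reaction-phase robot travel = 1.3000·0.0600 = 0.0780 m
robot under decel: 1.3000²/(2·3.0000) = 0.2817 m
person approaches 1.8000·(0.0600+0.4333) = 0.8880 m
margins: 0.0200+0.0500+0.0800 = 0.1500 m
S_min ≈ 0.0780+0.2817+0.8880+0.1500  ⇒  S_min = 4193/3000 m

S_min = 4193/3000 m = 1.3977 m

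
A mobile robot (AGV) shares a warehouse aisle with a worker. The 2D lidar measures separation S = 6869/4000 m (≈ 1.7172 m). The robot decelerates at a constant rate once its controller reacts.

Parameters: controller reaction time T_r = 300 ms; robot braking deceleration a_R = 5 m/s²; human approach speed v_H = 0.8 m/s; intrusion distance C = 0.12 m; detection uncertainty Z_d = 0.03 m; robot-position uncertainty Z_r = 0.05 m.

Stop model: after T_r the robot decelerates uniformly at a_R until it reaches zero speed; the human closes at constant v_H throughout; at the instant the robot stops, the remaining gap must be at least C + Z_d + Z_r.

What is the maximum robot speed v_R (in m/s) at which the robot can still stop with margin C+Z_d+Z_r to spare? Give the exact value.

collect terms ⇒ (1/10)·v_R² + (23/50)·v_R + (-5109/4000) = 0
  disc = (23/50)² − 4·(1/10)·(-5109/4000) = 289/400 ; √disc = 17/20
  v_R = (−(23/50) + 17/20) / (2·(1/10)) = 39/20 m/s
check:
T_s = v_R/a_R = (39/20)/5 = 0.3900 s
reaction-phase robot travel = 1.9500·0.3000 = 0.5850 m
braking distance = 1.9500²/(2·5.0000) = 0.3802 m
human over T_r+T_s: 0.8000·(0.3000+0.3900) = 0.5520 m
residual clearance needed = 0.1200+0.0300+0.0500 = 0.2000 m
sum ≈ 0.5850+0.3802+0.5520+0.2000 ≈ 1.7172 m = S ✓

v_R_max = 39/20 m/s = 1.9500 m/s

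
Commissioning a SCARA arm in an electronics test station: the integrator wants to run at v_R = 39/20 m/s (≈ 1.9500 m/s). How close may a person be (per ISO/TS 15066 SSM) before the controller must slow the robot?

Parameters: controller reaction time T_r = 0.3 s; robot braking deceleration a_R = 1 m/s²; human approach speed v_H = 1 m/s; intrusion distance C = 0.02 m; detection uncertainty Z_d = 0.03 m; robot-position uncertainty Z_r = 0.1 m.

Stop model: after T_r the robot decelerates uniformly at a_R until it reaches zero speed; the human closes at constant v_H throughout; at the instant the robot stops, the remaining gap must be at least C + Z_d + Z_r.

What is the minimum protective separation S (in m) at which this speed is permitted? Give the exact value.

T_s = v_R/a_R = (39/20)/1 = 1.9500 s
robot in T_r: 1.9500·0.3000 = 0.5850 m
robot covers 1.9500·1.9500 − ½·1.0000·1.9500² = 1.9013 m while stopping
human closes 1.0000·2.2500 = 2.2500 m
margins: 0.0200+0.0300+0.1000 = 0.1500 m
S_min ≈ 0.5850+1.9013+2.2500+0.1500  ⇒  S_min = 3909/800 m

S_min = 3909/800 m = 4.8863 m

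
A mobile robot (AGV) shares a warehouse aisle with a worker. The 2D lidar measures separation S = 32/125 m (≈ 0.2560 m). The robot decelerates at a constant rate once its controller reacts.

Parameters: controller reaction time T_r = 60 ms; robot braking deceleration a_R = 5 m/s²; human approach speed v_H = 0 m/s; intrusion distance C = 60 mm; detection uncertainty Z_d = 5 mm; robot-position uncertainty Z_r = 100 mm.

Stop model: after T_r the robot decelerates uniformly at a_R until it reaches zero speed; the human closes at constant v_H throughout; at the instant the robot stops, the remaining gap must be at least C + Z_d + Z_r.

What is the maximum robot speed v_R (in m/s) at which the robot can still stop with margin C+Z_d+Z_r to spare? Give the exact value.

v_R_max = 7/10 m/s = 0.7000 m/s

at the boundary: (1/10)·v² + (3/50)·v + (-91/1000) = 0
  disc = (3/50)² − 4·(1/10)·(-91/1000) = 1/25 ; √disc = 1/5
  v_R = (−(3/50) + 1/5) / (2·(1/10)) = 7/10 m/s
check:
stop time T_s = (7/10)/5 = 0.1400 s
robot in T_r: 0.7000·0.0600 = 0.0420 m
robot covers 0.7000·0.1400 − ½·5.0000·0.1400² = 0.0490 m while stopping
person approaches 0.0000·(0.0600+0.1400) = 0.0000 m
residual clearance needed = 0.0600+0.0050+0.1000 = 0.1650 m
sum ≈ 0.0420+0.0490+0.0000+0.1650 ≈ 0.2560 m = S ✓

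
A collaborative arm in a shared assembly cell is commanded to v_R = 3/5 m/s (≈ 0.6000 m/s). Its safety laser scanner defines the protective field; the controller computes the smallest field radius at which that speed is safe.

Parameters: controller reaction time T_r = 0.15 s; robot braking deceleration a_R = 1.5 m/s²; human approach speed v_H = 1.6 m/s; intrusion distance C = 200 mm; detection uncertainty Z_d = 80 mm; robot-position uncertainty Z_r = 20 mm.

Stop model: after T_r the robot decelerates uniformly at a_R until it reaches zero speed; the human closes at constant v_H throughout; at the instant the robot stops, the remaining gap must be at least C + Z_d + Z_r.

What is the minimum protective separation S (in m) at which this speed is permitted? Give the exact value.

stop time T_s = (3/5)/(3/2) = 0.4000 s
robot in T_r: 0.6000·0.1500 = 0.0900 m
braking distance = 0.6000²/(2·1.5000) = 0.1200 m
person approaches 1.6000·(0.1500+0.4000) = 0.8800 m
residual clearance needed = 0.2000+0.0800+0.0200 = 0.3000 m
S_min ≈ 0.0900+0.1200+0.8800+0.3000  ⇒  S_min = 139/100 m

S_min = 139/100 m = 1.3900 m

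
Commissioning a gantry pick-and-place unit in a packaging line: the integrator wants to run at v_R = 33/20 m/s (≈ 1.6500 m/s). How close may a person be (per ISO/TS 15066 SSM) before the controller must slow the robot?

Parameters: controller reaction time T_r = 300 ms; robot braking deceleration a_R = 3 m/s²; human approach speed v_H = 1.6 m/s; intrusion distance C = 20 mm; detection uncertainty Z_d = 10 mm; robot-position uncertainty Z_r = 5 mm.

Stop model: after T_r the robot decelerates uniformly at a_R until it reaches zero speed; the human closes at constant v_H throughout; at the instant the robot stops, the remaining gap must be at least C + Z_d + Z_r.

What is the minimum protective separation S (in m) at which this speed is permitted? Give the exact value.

S_min = 75/32 m = 2.3438 m

braking lasts T_s = (33/20)/3 = 0.5500 s
robot covers v_R·T_r = 1.6500·0.3000 = 0.4950 m before braking
robot under decel: 1.6500²/(2·3.0000) = 0.4537 m
person approaches 1.6000·(0.3000+0.5500) = 1.3600 m
C+Z_d+Z_r = 0.0200+0.0100+0.0050 = 0.0350 m
S_min ≈ 0.4950+0.4537+1.3600+0.0350  ⇒  S_min = 75/32 m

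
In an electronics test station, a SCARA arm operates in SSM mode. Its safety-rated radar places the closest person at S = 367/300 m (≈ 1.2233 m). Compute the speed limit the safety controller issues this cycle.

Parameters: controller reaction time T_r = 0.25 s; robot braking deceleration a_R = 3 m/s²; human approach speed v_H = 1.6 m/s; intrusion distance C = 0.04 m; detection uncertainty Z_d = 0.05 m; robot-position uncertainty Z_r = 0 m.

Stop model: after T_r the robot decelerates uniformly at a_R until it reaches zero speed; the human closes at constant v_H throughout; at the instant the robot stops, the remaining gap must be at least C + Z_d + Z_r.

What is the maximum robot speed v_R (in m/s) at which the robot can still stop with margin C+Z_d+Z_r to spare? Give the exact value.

collect terms ⇒ (1/6)·v_R² + (47/60)·v_R + (-11/15) = 0
  disc = (47/60)² − 4·(1/6)·(-11/15) = 441/400 ; √disc = 21/20
  v_R = (−(47/60) + 21/20) / (2·(1/6)) = 4/5 m/s
check:
stop time T_s = (4/5)/3 = 0.2667 s
robot covers v_R·T_r = 0.8000·0.2500 = 0.2000 m before braking
robot under decel: 0.8000²/(2·3.0000) = 0.1067 m
human over T_r+T_s: 1.6000·(0.2500+0.2667) = 0.8267 m
residual clearance needed = 0.0400+0.0500+0.0000 = 0.0900 m
sum ≈ 0.2000+0.1067+0.8267+0.0900 ≈ 1.2233 m = S ✓

v_R_max = 4/5 m/s = 0.8000 m/s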